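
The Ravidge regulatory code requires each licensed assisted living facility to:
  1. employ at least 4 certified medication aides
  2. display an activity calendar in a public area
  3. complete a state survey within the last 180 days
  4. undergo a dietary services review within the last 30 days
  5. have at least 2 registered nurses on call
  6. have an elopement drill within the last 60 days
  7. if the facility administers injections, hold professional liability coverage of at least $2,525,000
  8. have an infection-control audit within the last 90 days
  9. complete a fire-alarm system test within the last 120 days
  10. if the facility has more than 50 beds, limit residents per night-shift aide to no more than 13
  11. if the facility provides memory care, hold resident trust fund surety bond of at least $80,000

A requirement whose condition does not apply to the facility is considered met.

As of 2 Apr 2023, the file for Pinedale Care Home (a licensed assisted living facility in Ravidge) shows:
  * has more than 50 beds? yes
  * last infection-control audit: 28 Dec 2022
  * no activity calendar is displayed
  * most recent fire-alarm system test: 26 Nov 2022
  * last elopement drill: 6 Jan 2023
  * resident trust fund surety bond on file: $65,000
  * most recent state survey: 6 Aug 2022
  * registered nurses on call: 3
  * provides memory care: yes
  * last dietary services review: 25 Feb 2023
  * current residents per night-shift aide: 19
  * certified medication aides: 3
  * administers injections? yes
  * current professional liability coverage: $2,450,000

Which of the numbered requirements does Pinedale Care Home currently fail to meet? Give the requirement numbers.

1. certified medication aides 3 < 4 → not met
2. activity calendar absent → not met
3. state survey 239 days ago vs limit 180 → not met
4. dietary services review 36 days ago vs limit 30 → not met
5. registered nurses on call 3 ≥ 2 → met
6. elopement drill 86 days ago vs limit 60 → not met
7. condition 'administers injections' holds; professional liability coverage $2,450,000 < $2,525,000 → not met
8. infection-control audit 95 days ago vs limit 90 → not met
9. fire-alarm system test 127 days ago vs limit 120 → not met
10. condition 'has more than 50 beds' holds; residents per night-shift aide 19 > 13 → not met
11. condition 'provides memory care' holds; resident trust fund surety bond $65,000 < $80,000 → not met
Not met: 1, 2, 3, 4, 6, 7, 8, 9, 10, 11

1, 2, 3, 4, 6, 7, 8, 9, 10, 11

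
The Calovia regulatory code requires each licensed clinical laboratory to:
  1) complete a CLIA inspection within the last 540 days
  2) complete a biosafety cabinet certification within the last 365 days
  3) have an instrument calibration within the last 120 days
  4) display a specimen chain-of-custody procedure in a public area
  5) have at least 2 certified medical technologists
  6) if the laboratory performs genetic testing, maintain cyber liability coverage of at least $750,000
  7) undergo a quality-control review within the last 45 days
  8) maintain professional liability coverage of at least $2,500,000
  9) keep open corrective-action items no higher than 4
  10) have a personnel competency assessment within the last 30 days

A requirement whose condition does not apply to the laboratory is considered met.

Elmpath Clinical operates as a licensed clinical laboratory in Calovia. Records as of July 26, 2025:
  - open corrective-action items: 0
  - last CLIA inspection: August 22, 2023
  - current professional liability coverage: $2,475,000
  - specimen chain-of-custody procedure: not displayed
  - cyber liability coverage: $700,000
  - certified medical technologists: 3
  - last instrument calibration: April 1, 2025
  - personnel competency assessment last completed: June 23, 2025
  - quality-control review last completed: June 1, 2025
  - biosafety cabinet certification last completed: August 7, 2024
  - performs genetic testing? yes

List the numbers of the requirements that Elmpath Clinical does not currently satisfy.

1. CLIA inspection 704 days ago vs limit 540 → not met
2. biosafety cabinet certification 353 days ago vs limit 365 → met
3. instrument calibration 116 days ago vs limit 120 → met
4. specimen chain-of-custody procedure absent → not met
5. certified medical technologists 3 ≥ 2 → met
6. condition 'performs genetic testing' holds; cyber liability coverage $700,000 < $750,000 → not met
7. quality-control review 55 days ago vs limit 45 → not met
8. professional liability coverage $2,475,000 < $2,500,000 → not met
9. open corrective-action items 0 ≤ 4 → met
10. personnel competency assessment 33 days ago vs limit 30 → not met
Not met: 1, 4, 6, 7, 8, 10

1, 4, 6, 7, 8, 10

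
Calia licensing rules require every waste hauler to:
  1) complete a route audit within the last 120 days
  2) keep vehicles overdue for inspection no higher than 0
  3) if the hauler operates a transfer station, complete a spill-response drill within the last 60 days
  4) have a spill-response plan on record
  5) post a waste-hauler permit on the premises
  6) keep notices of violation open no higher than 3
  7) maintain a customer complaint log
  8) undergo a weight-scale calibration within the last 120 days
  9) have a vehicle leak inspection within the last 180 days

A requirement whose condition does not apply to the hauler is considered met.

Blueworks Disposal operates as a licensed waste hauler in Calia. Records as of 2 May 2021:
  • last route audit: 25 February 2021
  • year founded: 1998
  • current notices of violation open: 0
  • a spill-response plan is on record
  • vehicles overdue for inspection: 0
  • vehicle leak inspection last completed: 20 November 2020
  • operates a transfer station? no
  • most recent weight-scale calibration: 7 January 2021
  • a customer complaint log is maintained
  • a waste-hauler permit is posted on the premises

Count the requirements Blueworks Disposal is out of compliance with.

1. route audit 66 days ago vs limit 120 → met
2. vehicles overdue for inspection 0 ≤ 0 → met
3. condition 'operates a transfer station' does not hold → requirement n/a → met
4. spill-response plan present → met
5. waste-hauler permit present → met
6. notices of violation open 0 ≤ 3 → met
7. customer complaint log present → met
8. weight-scale calibration 115 days ago vs limit 120 → met
9. vehicle leak inspection 163 days ago vs limit 180 → met
Not met: 0 of 9

0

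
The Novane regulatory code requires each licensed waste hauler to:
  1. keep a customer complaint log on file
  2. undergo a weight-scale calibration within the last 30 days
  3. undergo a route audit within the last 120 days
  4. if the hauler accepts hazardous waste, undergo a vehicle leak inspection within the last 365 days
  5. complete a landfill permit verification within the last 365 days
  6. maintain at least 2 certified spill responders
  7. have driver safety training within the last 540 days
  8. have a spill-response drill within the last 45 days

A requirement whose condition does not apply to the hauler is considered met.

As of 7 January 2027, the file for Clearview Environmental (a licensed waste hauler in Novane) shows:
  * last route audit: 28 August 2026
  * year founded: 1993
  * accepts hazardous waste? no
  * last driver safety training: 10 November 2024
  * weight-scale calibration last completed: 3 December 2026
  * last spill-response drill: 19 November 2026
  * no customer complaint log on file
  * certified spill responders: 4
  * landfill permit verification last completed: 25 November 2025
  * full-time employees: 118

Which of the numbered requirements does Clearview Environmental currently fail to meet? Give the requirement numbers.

1. customer complaint log absent → not met
2. weight-scale calibration 35 days ago vs limit 30 → not met
3. route audit 132 days ago vs limit 120 → not met
4. condition 'accepts hazardous waste' does not hold → requirement n/a → met
5. landfill permit verification 408 days ago vs limit 365 → not met
6. certified spill responders 4 ≥ 2 → met
7. driver safety training 788 days ago vs limit 540 → not met
8. spill-response drill 49 days ago vs limit 45 → not met
Not met: 1, 2, 3, 5, 7, 8

1, 2, 3, 5, 7, 8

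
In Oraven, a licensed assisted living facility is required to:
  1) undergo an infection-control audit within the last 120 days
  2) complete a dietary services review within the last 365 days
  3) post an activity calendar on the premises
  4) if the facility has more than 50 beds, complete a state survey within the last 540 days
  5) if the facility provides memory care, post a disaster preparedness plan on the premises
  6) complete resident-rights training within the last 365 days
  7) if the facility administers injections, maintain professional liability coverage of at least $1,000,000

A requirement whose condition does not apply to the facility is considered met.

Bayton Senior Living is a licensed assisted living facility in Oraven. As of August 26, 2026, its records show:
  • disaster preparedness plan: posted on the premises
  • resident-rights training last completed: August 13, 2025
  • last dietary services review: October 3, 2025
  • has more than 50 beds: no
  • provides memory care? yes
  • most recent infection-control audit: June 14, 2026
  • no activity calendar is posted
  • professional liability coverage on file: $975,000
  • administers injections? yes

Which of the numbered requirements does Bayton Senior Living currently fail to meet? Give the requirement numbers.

3, 6, 7

1. infection-control audit 73 days ago vs limit 120 → met
2. dietary services review 327 days ago vs limit 365 → met
3. activity calendar absent → not met
4. condition 'has more than 50 beds' does not hold → requirement n/a → met
5. condition 'provides memory care' holds; disaster preparedness plan present → met
6. resident-rights training 378 days ago vs limit 365 → not met
7. condition 'administers injections' holds; professional liability coverage $975,000 < $1,000,000 → not met
Not met: 3, 6, 7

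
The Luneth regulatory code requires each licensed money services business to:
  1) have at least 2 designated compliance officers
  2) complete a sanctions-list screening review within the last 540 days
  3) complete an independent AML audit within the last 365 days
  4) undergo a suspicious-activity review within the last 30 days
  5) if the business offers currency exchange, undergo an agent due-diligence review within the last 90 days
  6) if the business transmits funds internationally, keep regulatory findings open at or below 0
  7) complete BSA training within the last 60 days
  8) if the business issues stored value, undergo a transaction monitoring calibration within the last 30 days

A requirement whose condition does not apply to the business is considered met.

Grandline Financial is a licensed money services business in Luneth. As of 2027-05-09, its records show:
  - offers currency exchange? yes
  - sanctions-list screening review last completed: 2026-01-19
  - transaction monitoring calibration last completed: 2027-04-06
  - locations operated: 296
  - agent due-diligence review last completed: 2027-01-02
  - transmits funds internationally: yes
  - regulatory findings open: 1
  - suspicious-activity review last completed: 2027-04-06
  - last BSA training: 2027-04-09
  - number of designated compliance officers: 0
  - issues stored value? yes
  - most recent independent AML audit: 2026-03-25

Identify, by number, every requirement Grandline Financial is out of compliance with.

1, 3, 4, 5, 6, 8

1. designated compliance officers 0 < 2 → not met
2. sanctions-list screening review 475 days ago vs limit 540 → met
3. independent AML audit 410 days ago vs limit 365 → not met
4. suspicious-activity review 33 days ago vs limit 30 → not met
5. condition 'offers currency exchange' holds; agent due-diligence review 127 days ago vs limit 90 → not met
6. condition 'transmits funds internationally' holds; regulatory findings open 1 > 0 → not met
7. BSA training 30 days ago vs limit 60 → met
8. condition 'issues stored value' holds; transaction monitoring calibration 33 days ago vs limit 30 → not met
Not met: 1, 3, 4, 5, 6, 8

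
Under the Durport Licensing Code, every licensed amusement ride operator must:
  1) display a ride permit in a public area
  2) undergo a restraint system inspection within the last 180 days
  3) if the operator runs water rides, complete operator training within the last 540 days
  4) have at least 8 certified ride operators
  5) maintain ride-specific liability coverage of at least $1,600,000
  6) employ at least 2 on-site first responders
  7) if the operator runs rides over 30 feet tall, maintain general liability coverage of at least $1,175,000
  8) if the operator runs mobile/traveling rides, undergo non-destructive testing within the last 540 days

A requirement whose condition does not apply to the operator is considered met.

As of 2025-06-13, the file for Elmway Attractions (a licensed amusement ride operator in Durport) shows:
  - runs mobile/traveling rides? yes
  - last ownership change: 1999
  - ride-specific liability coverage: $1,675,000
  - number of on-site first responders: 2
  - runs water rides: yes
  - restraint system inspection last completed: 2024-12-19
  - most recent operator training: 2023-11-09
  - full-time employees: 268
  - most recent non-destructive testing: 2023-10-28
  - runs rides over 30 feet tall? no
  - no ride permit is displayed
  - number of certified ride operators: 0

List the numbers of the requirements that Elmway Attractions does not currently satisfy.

1, 3, 4, 8

1. ride permit absent → not met
2. restraint system inspection 176 days ago vs limit 180 → met
3. condition 'runs water rides' holds; operator training 582 days ago vs limit 540 → not met
4. certified ride operators 0 < 8 → not met
5. ride-specific liability coverage $1,675,000 ≥ $1,600,000 → met
6. on-site first responders 2 ≥ 2 → met
7. condition 'runs rides over 30 feet tall' does not hold → requirement n/a → met
8. condition 'runs mobile/traveling rides' holds; non-destructive testing 594 days ago vs limit 540 → not met
Not met: 1, 3, 4, 8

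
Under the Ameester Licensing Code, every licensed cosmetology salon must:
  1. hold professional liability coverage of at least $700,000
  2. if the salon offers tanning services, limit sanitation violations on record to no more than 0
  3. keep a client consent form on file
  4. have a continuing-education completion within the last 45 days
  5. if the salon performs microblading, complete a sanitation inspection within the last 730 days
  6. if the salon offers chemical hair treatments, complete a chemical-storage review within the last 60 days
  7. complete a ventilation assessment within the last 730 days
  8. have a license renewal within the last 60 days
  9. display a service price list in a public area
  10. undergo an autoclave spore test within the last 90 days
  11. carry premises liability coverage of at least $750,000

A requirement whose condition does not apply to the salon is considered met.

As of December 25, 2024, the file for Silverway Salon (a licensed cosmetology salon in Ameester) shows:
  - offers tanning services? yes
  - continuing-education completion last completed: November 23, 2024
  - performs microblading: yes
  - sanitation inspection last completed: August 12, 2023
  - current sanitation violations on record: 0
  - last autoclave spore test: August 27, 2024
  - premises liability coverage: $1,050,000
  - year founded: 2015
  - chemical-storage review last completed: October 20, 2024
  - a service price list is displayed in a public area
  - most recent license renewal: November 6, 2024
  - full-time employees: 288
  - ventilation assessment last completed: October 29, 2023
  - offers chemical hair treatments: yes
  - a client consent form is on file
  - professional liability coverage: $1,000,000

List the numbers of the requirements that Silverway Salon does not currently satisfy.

6, 10

1. professional liability coverage $1,000,000 ≥ $700,000 → met
2. condition 'offers tanning services' holds; sanitation violations on record 0 ≤ 0 → met
3. client consent form present → met
4. continuing-education completion 32 days ago vs limit 45 → met
5. condition 'performs microblading' holds; sanitation inspection 501 days ago vs limit 730 → met
6. condition 'offers chemical hair treatments' holds; chemical-storage review 66 days ago vs limit 60 → not met
7. ventilation assessment 423 days ago vs limit 730 → met
8. license renewal 49 days ago vs limit 60 → met
9. service price list present → met
10. autoclave spore test 120 days ago vs limit 90 → not met
11. premises liability coverage $1,050,000 ≥ $750,000 → met
Not met: 6, 10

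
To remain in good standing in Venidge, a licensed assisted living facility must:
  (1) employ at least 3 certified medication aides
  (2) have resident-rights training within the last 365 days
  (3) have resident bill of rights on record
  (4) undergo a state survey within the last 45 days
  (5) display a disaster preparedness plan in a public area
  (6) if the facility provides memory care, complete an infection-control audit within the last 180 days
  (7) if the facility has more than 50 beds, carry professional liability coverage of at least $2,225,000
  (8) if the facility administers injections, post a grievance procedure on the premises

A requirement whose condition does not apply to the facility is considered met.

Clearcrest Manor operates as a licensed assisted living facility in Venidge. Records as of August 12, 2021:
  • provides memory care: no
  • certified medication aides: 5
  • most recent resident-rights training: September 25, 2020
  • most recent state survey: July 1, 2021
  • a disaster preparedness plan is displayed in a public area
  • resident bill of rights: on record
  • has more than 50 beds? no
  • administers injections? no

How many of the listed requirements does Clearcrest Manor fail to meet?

0

1. certified medication aides 5 ≥ 3 → met
2. resident-rights training 321 days ago vs limit 365 → met
3. resident bill of rights present → met
4. state survey 42 days ago vs limit 45 → met
5. disaster preparedness plan present → met
6. condition 'provides memory care' does not hold → requirement n/a → met
7. condition 'has more than 50 beds' does not hold → requirement n/a → met
8. condition 'administers injections' does not hold → requirement n/a → met
Not met: 0 of 8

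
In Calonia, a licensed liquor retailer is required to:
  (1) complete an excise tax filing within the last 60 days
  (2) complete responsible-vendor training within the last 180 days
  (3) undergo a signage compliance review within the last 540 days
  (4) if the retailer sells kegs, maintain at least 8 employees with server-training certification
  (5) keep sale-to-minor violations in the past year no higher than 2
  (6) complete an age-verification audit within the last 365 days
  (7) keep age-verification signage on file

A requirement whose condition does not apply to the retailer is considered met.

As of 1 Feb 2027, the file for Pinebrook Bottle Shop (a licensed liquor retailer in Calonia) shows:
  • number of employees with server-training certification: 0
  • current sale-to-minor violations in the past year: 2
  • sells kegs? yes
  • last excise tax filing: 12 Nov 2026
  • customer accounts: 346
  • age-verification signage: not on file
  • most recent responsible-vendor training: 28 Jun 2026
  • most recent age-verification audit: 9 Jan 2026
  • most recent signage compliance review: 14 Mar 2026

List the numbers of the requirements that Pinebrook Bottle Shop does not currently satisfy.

1, 2, 4, 6, 7

1. excise tax filing 81 days ago vs limit 60 → not met
2. responsible-vendor training 218 days ago vs limit 180 → not met
3. signage compliance review 324 days ago vs limit 540 → met
4. condition 'sells kegs' holds; employees with server-training certification 0 < 8 → not met
5. sale-to-minor violations in the past year 2 ≤ 2 → met
6. age-verification audit 388 days ago vs limit 365 → not met
7. age-verification signage absent → not met
Not met: 1, 2, 4, 6, 7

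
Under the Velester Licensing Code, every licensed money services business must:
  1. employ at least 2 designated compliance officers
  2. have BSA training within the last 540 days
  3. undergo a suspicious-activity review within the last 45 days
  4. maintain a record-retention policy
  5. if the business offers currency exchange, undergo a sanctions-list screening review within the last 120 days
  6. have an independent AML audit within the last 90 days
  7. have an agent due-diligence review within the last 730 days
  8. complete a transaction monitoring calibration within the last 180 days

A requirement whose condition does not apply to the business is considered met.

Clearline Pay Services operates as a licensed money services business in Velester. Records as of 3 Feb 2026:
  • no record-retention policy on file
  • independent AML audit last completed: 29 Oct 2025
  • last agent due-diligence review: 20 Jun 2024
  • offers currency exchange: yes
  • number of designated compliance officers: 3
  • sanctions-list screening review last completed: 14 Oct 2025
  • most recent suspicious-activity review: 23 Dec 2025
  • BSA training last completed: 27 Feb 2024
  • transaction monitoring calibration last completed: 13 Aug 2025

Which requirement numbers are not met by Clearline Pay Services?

1. designated compliance officers 3 ≥ 2 → met
2. BSA training 707 days ago vs limit 540 → not met
3. suspicious-activity review 42 days ago vs limit 45 → met
4. record-retention policy absent → not met
5. condition 'offers currency exchange' holds; sanctions-list screening review 112 days ago vs limit 120 → met
6. independent AML audit 97 days ago vs limit 90 → not met
7. agent due-diligence review 593 days ago vs limit 730 → met
8. transaction monitoring calibration 174 days ago vs limit 180 → met
Not met: 2, 4, 6

2, 4, 6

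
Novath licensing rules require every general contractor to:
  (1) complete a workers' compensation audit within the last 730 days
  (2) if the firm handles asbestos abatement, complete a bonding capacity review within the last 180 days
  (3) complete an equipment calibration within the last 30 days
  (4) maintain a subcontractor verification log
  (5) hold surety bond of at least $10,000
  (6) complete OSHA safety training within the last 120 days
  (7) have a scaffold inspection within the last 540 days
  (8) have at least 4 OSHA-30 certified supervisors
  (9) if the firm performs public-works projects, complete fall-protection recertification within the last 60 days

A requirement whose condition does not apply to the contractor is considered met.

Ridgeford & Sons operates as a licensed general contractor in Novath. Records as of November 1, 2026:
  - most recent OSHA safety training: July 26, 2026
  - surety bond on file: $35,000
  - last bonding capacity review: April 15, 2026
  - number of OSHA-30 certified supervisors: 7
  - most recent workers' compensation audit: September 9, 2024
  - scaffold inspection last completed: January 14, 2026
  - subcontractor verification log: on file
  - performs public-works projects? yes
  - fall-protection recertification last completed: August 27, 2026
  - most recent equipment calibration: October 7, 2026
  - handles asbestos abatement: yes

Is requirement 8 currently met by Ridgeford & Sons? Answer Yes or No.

Yes

8. OSHA-30 certified supervisors 7 ≥ 4 → met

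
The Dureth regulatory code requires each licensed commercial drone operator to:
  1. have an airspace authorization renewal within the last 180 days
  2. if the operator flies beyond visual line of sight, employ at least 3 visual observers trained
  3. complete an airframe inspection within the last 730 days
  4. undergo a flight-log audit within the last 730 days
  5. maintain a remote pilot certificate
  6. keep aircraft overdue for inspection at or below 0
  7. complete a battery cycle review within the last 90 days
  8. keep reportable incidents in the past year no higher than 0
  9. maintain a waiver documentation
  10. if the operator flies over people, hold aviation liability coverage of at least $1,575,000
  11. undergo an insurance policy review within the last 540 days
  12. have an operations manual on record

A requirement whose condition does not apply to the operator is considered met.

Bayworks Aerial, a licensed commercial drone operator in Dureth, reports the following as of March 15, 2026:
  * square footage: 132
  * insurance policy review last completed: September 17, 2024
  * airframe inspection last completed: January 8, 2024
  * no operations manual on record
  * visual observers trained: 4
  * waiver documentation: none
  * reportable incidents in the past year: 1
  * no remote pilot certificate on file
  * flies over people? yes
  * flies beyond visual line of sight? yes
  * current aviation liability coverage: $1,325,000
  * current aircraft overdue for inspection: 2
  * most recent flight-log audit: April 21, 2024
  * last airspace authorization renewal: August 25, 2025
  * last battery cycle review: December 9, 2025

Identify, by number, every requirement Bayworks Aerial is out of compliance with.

1. airspace authorization renewal 202 days ago vs limit 180 → not met
2. condition 'flies beyond visual line of sight' holds; visual observers trained 4 ≥ 3 → met
3. airframe inspection 797 days ago vs limit 730 → not met
4. flight-log audit 693 days ago vs limit 730 → met
5. remote pilot certificate absent → not met
6. aircraft overdue for inspection 2 > 0 → not met
7. battery cycle review 96 days ago vs limit 90 → not met
8. reportable incidents in the past year 1 > 0 → not met
9. waiver documentation absent → not met
10. condition 'flies over people' holds; aviation liability coverage $1,325,000 < $1,575,000 → not met
11. insurance policy review 544 days ago vs limit 540 → not met
12. operations manual absent → not met
Not met: 1, 3, 5, 6, 7, 8, 9, 10, 11, 12

1, 3, 5, 6, 7, 8, 9, 10, 11, 12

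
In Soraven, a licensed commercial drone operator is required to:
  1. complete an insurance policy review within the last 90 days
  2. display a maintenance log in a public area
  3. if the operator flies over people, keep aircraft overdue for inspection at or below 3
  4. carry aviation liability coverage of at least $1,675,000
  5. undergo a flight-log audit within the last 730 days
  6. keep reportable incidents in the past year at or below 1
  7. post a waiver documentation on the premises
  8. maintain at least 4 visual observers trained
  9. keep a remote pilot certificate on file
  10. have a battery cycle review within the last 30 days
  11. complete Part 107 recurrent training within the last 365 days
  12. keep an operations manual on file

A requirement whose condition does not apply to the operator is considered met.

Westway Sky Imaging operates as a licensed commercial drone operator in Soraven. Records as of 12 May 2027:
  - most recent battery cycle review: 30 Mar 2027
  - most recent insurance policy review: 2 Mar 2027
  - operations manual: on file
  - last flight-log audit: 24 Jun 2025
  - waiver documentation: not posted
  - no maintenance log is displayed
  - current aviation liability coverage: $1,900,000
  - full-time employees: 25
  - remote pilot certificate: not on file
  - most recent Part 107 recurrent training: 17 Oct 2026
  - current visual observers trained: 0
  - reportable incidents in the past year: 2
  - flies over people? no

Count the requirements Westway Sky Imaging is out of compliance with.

1. insurance policy review 71 days ago vs limit 90 → met
2. maintenance log absent → not met
3. condition 'flies over people' does not hold → requirement n/a → met
4. aviation liability coverage $1,900,000 ≥ $1,675,000 → met
5. flight-log audit 687 days ago vs limit 730 → met
6. reportable incidents in the past year 2 > 1 → not met
7. waiver documentation absent → not met
8. visual observers trained 0 < 4 → not met
9. remote pilot certificate absent → not met
10. battery cycle review 43 days ago vs limit 30 → not met
11. Part 107 recurrent training 207 days ago vs limit 365 → met
12. operations manual present → met
Not met: 6 of 12

6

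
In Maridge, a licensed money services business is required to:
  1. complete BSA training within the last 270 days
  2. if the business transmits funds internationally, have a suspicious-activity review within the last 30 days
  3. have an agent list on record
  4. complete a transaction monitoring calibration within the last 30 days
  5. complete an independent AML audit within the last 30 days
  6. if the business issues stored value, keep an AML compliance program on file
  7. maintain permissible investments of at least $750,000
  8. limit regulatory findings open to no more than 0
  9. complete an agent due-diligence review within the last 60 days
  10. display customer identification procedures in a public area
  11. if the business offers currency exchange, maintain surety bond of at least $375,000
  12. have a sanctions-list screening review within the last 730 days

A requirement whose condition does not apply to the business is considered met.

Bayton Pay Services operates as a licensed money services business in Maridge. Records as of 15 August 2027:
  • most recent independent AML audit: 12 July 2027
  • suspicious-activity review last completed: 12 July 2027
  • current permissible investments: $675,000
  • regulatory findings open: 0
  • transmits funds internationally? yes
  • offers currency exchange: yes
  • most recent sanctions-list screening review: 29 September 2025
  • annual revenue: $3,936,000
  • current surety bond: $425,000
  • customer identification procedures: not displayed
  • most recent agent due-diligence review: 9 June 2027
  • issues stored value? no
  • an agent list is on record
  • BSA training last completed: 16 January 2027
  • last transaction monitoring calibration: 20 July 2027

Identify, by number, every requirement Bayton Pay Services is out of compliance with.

1. BSA training 211 days ago vs limit 270 → met
2. condition 'transmits funds internationally' holds; suspicious-activity review 34 days ago vs limit 30 → not met
3. agent list present → met
4. transaction monitoring calibration 26 days ago vs limit 30 → met
5. independent AML audit 34 days ago vs limit 30 → not met
6. condition 'issues stored value' does not hold → requirement n/a → met
7. permissible investments $675,000 < $750,000 → not met
8. regulatory findings open 0 ≤ 0 → met
9. agent due-diligence review 67 days ago vs limit 60 → not met
10. customer identification procedures absent → not met
11. condition 'offers currency exchange' holds; surety bond $425,000 ≥ $375,000 → met
12. sanctions-list screening review 685 days ago vs limit 730 → met
Not met: 2, 5, 7, 9, 10

2, 5, 7, 9, 10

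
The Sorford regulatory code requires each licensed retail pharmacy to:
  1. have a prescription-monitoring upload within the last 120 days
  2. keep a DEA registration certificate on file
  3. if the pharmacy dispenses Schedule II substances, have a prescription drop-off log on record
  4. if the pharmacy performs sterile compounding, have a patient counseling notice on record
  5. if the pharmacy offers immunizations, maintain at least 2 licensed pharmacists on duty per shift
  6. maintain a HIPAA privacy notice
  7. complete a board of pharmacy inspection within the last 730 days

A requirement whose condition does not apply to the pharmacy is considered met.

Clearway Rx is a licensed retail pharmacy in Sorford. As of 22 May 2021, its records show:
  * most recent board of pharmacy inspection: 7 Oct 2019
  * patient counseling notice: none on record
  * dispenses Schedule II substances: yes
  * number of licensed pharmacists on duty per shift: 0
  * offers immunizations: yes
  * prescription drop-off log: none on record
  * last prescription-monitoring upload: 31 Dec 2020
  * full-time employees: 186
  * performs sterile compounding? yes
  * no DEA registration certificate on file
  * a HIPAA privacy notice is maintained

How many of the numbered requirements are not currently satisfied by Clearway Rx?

1. prescription-monitoring upload 142 days ago vs limit 120 → not met
2. DEA registration certificate absent → not met
3. condition 'dispenses Schedule II substances' holds; prescription drop-off log absent → not met
4. condition 'performs sterile compounding' holds; patient counseling notice absent → not met
5. condition 'offers immunizations' holds; licensed pharmacists on duty per shift 0 < 2 → not met
6. HIPAA privacy notice present → met
7. board of pharmacy inspection 593 days ago vs limit 730 → met
Not met: 5 of 7

5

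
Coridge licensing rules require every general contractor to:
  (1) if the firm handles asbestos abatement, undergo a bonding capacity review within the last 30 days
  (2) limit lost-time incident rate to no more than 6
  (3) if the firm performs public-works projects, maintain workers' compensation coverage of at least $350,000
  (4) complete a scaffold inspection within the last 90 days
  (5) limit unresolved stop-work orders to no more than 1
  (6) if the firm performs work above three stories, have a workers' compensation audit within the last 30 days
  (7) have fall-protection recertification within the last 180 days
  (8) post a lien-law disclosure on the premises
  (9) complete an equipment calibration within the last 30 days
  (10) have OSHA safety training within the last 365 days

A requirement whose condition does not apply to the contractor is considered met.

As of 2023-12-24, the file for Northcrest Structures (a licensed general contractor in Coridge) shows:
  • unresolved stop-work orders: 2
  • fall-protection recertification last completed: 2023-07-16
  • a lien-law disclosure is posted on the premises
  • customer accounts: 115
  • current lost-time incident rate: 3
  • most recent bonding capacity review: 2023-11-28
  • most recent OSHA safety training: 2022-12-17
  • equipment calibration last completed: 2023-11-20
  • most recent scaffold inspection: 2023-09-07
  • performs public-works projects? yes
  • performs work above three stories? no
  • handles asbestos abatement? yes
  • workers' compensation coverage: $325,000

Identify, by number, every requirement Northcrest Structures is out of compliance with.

3, 4, 5, 9, 10

1. condition 'handles asbestos abatement' holds; bonding capacity review 26 days ago vs limit 30 → met
2. lost-time incident rate 3 ≤ 6 → met
3. condition 'performs public-works projects' holds; workers' compensation coverage $325,000 < $350,000 → not met
4. scaffold inspection 108 days ago vs limit 90 → not met
5. unresolved stop-work orders 2 > 1 → not met
6. condition 'performs work above three stories' does not hold → requirement n/a → met
7. fall-protection recertification 161 days ago vs limit 180 → met
8. lien-law disclosure present → met
9. equipment calibration 34 days ago vs limit 30 → not met
10. OSHA safety training 372 days ago vs limit 365 → not met
Not met: 3, 4, 5, 9, 10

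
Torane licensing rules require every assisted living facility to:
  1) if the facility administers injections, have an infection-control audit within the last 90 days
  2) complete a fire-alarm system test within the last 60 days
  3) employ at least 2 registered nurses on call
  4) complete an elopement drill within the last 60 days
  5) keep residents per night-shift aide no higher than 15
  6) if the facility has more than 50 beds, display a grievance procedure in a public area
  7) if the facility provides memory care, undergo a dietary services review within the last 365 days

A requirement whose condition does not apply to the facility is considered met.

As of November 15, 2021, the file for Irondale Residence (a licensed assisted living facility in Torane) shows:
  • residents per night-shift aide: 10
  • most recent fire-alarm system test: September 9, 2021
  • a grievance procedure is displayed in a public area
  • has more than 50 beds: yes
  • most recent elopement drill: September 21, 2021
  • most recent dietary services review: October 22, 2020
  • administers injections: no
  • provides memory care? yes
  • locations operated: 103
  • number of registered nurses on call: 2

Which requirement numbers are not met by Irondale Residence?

2, 7

1. condition 'administers injections' does not hold → requirement n/a → met
2. fire-alarm system test 67 days ago vs limit 60 → not met
3. registered nurses on call 2 ≥ 2 → met
4. elopement drill 55 days ago vs limit 60 → met
5. residents per night-shift aide 10 ≤ 15 → met
6. condition 'has more than 50 beds' holds; grievance procedure present → met
7. condition 'provides memory care' holds; dietary services review 389 days ago vs limit 365 → not met
Not met: 2, 7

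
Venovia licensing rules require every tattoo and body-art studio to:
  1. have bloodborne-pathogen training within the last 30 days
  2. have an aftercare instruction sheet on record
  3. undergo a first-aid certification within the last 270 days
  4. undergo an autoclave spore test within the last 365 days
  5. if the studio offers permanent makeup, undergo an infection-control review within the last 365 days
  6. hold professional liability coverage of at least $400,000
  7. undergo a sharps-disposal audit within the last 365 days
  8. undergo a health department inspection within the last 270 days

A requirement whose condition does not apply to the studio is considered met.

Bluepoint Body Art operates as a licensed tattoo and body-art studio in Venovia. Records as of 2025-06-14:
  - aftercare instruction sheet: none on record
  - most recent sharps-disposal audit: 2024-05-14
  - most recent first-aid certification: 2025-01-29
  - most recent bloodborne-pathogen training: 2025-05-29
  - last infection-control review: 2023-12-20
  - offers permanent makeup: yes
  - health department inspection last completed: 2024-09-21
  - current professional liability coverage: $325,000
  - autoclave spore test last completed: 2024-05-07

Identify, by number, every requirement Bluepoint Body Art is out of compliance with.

2, 4, 5, 6, 7

1. bloodborne-pathogen training 16 days ago vs limit 30 → met
2. aftercare instruction sheet absent → not met
3. first-aid certification 136 days ago vs limit 270 → met
4. autoclave spore test 403 days ago vs limit 365 → not met
5. condition 'offers permanent makeup' holds; infection-control review 542 days ago vs limit 365 → not met
6. professional liability coverage $325,000 < $400,000 → not met
7. sharps-disposal audit 396 days ago vs limit 365 → not met
8. health department inspection 266 days ago vs limit 270 → met
Not met: 2, 4, 5, 6, 7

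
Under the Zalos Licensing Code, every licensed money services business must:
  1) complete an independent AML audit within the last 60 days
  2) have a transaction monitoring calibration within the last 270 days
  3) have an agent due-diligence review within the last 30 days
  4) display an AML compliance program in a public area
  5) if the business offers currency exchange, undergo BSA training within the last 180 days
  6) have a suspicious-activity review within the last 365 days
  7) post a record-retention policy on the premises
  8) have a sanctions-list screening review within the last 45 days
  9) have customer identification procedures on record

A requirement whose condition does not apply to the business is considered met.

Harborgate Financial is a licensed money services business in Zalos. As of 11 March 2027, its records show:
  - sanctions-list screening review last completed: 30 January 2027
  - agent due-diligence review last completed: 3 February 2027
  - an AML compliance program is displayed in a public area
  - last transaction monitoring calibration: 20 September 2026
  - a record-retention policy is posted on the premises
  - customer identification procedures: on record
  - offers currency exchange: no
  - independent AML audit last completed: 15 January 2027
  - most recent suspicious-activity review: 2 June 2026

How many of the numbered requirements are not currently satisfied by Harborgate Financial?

1

1. independent AML audit 55 days ago vs limit 60 → met
2. transaction monitoring calibration 172 days ago vs limit 270 → met
3. agent due-diligence review 36 days ago vs limit 30 → not met
4. AML compliance program present → met
5. condition 'offers currency exchange' does not hold → requirement n/a → met
6. suspicious-activity review 282 days ago vs limit 365 → met
7. record-retention policy present → met
8. sanctions-list screening review 40 days ago vs limit 45 → met
9. customer identification procedures present → met
Not met: 1 of 9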